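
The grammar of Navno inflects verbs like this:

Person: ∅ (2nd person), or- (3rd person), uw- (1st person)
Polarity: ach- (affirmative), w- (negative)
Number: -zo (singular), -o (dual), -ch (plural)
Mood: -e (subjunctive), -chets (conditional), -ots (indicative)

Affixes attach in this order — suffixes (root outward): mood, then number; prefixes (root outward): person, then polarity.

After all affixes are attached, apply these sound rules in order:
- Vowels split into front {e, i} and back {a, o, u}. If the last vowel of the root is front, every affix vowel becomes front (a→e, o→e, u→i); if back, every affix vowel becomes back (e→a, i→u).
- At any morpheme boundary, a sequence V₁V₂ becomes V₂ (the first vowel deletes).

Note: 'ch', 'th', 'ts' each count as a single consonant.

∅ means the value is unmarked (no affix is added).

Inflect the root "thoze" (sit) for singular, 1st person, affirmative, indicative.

Attach person 1st person uw- → uwthoze.
Attach mood indicative -ots → uwthozeots.
Attach number singular -zo → uwthozeotszo.
Attach polarity affirmative ach- → achuwthozeotszo.
Apply vowel harmony: achuwthozeotszo → echiwthozeetsze.
Apply vowel deletion: echiwthozeetsze → echiwthozetsze.

echiwthozetsze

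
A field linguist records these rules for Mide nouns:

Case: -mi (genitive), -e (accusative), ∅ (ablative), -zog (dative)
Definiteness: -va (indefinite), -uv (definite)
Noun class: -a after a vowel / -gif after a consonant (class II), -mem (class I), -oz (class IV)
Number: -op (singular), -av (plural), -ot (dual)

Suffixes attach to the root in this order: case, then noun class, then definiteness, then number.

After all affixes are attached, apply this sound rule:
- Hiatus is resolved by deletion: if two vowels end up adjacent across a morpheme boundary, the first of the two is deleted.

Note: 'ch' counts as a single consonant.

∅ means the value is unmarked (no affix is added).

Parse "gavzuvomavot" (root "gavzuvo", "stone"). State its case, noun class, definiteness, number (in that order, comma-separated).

Segment: gavzuvo-mi-a-va-ot.
case: -mi → genitive.
noun class: -a/gif → class II.
definiteness: -va → indefinite.
number: -ot → dual.

genitive, class II, indefinite, dual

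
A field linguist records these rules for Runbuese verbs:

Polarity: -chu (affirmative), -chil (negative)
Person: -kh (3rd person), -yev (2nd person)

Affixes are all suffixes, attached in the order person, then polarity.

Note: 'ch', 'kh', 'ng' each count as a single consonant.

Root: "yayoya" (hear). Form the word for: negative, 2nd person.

Attach person 2nd person -yev → yayoyayev.
Attach polarity negative -chil → yayoyayevchil.

yayoyayevchil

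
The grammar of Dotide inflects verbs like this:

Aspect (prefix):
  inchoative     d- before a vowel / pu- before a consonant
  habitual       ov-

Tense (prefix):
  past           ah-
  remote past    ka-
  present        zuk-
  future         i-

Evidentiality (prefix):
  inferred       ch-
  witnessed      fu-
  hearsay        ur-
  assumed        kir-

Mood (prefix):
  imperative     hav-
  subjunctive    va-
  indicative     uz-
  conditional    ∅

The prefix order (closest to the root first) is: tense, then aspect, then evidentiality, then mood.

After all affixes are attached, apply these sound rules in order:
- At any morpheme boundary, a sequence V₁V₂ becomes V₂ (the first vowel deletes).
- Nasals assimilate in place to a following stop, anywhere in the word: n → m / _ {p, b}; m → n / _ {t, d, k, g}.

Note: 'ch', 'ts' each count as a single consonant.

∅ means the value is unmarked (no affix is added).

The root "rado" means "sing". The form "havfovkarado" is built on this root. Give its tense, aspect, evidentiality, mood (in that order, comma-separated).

Segment: hav-fu-ov-ka-rado.
tense: ka- → remote past.
aspect: ov- → habitual.
evidentiality: fu- → witnessed.
mood: hav- → imperative.

remote past, habitual, witnessed, imperative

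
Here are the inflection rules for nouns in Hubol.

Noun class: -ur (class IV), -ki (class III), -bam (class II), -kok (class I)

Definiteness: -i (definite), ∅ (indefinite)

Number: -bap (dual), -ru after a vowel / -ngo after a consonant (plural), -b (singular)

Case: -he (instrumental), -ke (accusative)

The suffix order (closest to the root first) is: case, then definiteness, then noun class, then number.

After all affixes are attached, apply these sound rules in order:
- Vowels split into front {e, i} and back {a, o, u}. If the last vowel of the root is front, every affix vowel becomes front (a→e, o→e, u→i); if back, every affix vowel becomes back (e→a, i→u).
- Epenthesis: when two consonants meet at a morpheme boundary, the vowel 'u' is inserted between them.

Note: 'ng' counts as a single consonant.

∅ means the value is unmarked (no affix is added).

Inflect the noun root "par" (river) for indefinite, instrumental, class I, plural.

paruhakokungo

Attach case instrumental -he → parhe.
definiteness = indefinite: zero marking, form stays parhe.
Attach noun class class I -kok → parhekok.
Attach number plural -ngo (after consonant 'k') → parhekokngo.
Apply vowel harmony: parhekokngo → parhakokngo.
Apply epenthesis: parhakokngo → paruhakokungo.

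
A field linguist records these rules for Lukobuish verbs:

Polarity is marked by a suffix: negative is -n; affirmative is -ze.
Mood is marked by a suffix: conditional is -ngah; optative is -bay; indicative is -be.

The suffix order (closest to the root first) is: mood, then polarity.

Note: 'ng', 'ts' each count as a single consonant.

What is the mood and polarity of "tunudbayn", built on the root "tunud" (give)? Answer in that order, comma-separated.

optative, negative

Segment: tunud-bay-n.
mood: -bay → optative.
polarity: -n → negative.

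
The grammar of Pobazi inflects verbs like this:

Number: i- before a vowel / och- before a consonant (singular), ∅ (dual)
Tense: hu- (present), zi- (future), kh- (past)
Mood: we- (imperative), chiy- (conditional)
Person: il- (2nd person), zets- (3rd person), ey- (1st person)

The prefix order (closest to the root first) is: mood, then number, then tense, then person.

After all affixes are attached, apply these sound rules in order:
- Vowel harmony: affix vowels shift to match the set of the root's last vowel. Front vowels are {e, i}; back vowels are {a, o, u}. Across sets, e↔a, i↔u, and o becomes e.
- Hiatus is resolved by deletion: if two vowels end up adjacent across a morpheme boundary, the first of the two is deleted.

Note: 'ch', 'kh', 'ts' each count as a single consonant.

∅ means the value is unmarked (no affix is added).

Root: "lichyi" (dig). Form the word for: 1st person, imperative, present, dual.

Attach mood imperative we- → welichyi.
number = dual: zero marking, form stays welichyi.
Attach tense present hu- → huwelichyi.
Attach person 1st person ey- → eyhuwelichyi.
Apply vowel harmony: eyhuwelichyi → eyhiwelichyi.
Vowel deletion: no change.

eyhiwelichyi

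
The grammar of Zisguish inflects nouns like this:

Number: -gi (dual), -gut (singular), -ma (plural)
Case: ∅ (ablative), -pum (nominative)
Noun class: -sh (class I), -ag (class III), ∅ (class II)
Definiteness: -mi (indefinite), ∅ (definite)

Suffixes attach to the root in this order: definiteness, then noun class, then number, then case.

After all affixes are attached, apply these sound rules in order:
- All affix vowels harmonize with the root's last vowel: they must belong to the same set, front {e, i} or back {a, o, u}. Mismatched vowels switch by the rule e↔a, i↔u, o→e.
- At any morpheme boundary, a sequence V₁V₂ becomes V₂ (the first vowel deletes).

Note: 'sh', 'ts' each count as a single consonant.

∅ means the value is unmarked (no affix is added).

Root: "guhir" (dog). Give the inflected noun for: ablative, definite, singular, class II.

guhirgit

definiteness = definite: zero marking, form stays guhir.
noun class = class II: zero marking, form stays guhir.
Attach number singular -gut → guhirgut.
case = ablative: zero marking, form stays guhirgut.
Apply vowel harmony: guhirgut → guhirgit.
Vowel deletion: no change.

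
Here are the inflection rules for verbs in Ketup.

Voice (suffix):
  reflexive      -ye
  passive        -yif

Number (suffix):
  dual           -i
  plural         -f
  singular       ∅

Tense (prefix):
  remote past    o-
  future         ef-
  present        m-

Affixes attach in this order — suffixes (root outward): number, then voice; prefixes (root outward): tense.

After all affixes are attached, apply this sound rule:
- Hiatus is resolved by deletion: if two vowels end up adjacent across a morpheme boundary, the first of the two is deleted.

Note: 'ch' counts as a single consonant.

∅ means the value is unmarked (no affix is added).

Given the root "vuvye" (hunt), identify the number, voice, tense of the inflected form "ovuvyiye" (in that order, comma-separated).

Segment: o-vuvye-i-ye.
number: -i → dual.
voice: -ye → reflexive.
tense: o- → remote past.

dual, reflexive, remote past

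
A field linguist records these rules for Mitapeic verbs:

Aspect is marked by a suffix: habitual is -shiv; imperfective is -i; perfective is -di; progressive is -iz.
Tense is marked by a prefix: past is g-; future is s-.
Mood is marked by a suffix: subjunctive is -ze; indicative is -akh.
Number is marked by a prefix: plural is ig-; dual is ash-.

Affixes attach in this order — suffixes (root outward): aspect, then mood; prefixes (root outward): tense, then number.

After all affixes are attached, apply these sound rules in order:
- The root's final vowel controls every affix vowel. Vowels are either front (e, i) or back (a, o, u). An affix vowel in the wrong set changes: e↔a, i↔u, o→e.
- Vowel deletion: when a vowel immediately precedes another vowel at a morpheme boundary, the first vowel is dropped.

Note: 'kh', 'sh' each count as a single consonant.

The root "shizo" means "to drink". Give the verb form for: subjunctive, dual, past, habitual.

Attach aspect habitual -shiv → shizoshiv.
Attach tense past g- → gshizoshiv.
Attach mood subjunctive -ze → gshizoshivze.
Attach number dual ash- → ashgshizoshivze.
Apply vowel harmony: ashgshizoshivze → ashgshizoshuvza.
Vowel deletion: no change.

ashgshizoshuvza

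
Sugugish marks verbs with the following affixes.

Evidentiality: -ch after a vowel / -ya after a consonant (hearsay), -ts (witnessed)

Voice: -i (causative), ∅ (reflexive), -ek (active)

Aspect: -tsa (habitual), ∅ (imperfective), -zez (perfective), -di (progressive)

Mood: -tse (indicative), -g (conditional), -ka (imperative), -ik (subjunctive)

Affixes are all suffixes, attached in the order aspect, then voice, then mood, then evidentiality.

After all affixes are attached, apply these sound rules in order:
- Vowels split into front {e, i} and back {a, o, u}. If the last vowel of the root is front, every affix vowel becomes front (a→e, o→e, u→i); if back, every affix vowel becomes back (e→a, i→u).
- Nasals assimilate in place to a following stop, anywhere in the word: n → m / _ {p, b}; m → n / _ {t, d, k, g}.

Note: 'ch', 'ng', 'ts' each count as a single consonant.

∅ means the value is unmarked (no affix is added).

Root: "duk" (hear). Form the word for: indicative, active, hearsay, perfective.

dukzazaktsach

Attach aspect perfective -zez → dukzez.
Attach voice active -ek → dukzezek.
Attach mood indicative -tse → dukzezektse.
Attach evidentiality hearsay -ch (after vowel 'e') → dukzezektsech.
Apply vowel harmony: dukzezektsech → dukzazaktsach.
Nasal assimilation: no change.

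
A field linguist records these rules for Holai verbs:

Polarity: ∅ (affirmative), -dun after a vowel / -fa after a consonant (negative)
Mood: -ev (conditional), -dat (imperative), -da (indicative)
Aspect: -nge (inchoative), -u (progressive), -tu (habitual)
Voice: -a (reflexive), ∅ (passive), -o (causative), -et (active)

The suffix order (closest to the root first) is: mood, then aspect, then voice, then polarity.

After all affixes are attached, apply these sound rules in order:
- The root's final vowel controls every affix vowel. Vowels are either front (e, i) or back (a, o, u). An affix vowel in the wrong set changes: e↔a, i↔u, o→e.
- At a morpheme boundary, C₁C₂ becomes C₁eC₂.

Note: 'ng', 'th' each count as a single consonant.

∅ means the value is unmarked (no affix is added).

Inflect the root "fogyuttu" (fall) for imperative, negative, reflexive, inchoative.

Attach mood imperative -dat → fogyuttudat.
Attach aspect inchoative -nge → fogyuttudatnge.
Attach voice reflexive -a → fogyuttudatngea.
Attach polarity negative -dun (after vowel 'a') → fogyuttudatngeadun.
Apply vowel harmony: fogyuttudatngeadun → fogyuttudatngaadun.
Apply epenthesis: fogyuttudatngaadun → fogyuttudatengaadun.

fogyuttudatengaadun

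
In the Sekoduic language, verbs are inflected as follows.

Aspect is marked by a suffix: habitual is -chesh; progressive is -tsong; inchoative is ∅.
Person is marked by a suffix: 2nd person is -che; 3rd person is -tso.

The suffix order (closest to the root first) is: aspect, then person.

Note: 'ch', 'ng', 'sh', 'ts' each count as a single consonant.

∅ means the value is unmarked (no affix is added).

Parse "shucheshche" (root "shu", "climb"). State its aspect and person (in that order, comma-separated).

habitual, 2nd person

Segment: shu-chesh-che.
aspect: -chesh → habitual.
person: -che → 2nd person.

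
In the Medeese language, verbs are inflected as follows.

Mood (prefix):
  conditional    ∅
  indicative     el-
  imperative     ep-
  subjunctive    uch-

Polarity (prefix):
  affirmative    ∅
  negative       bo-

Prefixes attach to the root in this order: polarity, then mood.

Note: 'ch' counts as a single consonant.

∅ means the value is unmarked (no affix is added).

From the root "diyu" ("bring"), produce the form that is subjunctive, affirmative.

uchdiyu

polarity = affirmative: zero marking, form stays diyu.
Attach mood subjunctive uch- → uchdiyu.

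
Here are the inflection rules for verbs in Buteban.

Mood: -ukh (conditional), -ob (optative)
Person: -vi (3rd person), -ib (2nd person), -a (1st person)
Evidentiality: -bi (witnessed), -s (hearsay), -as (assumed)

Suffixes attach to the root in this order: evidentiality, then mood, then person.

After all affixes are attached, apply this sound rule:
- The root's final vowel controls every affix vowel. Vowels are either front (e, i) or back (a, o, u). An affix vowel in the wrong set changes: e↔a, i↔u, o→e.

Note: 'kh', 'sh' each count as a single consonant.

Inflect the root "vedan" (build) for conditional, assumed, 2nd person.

vedanasukhub

Attach evidentiality assumed -as → vedanas.
Attach mood conditional -ukh → vedanasukh.
Attach person 2nd person -ib → vedanasukhib.
Apply vowel harmony: vedanasukhib → vedanasukhub.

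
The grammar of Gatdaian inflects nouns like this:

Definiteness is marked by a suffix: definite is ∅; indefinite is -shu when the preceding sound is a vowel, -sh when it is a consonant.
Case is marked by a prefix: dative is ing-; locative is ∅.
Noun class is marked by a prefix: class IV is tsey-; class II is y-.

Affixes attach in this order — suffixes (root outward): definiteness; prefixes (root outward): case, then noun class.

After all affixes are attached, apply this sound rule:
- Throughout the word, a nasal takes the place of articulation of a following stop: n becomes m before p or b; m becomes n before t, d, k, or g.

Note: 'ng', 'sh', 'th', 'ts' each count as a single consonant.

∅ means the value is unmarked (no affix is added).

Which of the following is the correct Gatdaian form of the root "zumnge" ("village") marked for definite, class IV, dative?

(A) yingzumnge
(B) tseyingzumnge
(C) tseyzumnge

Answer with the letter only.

Attach case dative ing- → ingzumnge.
definiteness = definite: zero marking, form stays ingzumnge.
Attach noun class class IV tsey- → tseyingzumnge.
Nasal assimilation: no change.
So the correct form is tseyingzumnge, option (B).
(A) yingzumnge is wrong: it uses class II instead of class IV for noun class.
(C) tseyzumnge is wrong: it uses locative instead of dative for case.

B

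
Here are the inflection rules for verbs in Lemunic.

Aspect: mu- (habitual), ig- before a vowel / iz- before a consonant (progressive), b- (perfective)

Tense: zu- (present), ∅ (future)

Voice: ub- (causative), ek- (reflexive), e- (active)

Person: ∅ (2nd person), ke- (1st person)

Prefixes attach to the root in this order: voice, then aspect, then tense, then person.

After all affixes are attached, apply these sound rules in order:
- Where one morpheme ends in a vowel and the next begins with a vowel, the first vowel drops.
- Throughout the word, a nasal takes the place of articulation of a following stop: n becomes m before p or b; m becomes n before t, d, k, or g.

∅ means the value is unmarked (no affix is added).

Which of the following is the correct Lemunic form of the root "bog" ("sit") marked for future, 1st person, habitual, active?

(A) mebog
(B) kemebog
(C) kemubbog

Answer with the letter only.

Attach voice active e- → ebog.
Attach aspect habitual mu- → muebog.
tense = future: zero marking, form stays muebog.
Attach person 1st person ke- → kemuebog.
Apply vowel deletion: kemuebog → kemebog.
Nasal assimilation: no change.
So the correct form is kemebog, option (B).
(C) kemubbog is wrong: it uses causative instead of active for voice.
(A) mebog is wrong: it uses 2nd person instead of 1st person for person.

B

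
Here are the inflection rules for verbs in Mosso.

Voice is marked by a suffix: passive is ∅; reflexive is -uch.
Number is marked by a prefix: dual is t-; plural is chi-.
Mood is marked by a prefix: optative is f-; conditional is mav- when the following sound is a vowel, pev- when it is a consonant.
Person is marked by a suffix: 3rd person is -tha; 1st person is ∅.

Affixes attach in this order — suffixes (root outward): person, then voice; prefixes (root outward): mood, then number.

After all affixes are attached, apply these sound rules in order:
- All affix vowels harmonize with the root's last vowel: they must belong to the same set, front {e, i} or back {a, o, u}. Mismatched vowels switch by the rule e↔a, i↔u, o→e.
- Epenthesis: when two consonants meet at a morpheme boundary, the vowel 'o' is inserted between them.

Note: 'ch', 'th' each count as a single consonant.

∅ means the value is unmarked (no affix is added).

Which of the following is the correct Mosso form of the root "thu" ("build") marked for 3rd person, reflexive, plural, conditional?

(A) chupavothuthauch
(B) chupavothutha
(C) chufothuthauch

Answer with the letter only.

A

Attach mood conditional pev- (before consonant 'th') → pevthu.
Attach person 3rd person -tha → pevthutha.
Attach number plural chi- → chipevthutha.
Attach voice reflexive -uch → chipevthuthauch.
Apply vowel harmony: chipevthuthauch → chupavthuthauch.
Apply epenthesis: chupavthuthauch → chupavothuthauch.
So the correct form is chupavothuthauch, option (A).
(C) chufothuthauch is wrong: it uses optative instead of conditional for mood.
(B) chupavothutha is wrong: it uses passive instead of reflexive for voice.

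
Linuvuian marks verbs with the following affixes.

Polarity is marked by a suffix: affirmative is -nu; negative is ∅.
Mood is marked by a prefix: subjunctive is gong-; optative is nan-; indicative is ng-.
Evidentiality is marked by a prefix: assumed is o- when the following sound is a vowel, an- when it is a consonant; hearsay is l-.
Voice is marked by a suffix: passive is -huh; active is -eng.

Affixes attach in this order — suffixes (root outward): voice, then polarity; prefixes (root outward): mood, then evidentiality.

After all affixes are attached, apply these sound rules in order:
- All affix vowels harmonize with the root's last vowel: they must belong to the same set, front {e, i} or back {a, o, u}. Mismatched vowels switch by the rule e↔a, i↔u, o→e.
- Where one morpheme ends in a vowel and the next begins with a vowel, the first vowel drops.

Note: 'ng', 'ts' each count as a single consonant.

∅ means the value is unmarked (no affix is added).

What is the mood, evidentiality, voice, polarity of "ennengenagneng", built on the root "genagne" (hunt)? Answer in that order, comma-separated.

optative, assumed, active, negative

Segment: an-nan-genagne-eng.
mood: nan- → optative.
evidentiality: o/an- → assumed.
voice: -eng → active.
polarity: ∅ → negative.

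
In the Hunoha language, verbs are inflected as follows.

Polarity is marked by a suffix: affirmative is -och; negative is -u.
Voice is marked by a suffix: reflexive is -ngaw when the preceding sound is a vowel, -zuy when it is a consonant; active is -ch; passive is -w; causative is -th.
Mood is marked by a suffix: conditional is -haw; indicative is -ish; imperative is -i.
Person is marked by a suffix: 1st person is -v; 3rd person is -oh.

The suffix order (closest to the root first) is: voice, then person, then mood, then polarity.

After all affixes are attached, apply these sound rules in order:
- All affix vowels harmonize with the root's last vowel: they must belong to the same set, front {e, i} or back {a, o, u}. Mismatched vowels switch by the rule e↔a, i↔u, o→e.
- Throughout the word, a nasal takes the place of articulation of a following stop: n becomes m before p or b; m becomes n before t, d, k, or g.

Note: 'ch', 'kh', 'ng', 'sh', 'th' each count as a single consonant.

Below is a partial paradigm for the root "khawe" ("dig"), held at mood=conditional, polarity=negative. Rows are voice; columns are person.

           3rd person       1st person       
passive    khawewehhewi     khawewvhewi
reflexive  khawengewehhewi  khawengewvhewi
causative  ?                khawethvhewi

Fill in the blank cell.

Attach voice causative -th → khaweth.
Attach person 3rd person -oh → khawethoh.
Attach mood conditional -haw → khawethohhaw.
Attach polarity negative -u → khawethohhawu.
Apply vowel harmony: khawethohhawu → khawethehhewi.
Nasal assimilation: no change.

khawethehhewi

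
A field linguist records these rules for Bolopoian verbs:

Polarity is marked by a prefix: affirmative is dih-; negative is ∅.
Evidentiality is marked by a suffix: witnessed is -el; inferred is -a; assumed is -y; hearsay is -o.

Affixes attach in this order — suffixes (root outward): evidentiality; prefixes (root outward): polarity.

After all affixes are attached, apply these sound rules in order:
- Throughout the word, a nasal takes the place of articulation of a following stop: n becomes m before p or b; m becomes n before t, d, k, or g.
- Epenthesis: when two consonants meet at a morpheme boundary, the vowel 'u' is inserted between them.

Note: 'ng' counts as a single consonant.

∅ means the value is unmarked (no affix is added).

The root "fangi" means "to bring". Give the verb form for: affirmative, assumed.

dihufangiy

Attach evidentiality assumed -y → fangiy.
Attach polarity affirmative dih- → dihfangiy.
Nasal assimilation: no change.
Apply epenthesis: dihfangiy → dihufangiy.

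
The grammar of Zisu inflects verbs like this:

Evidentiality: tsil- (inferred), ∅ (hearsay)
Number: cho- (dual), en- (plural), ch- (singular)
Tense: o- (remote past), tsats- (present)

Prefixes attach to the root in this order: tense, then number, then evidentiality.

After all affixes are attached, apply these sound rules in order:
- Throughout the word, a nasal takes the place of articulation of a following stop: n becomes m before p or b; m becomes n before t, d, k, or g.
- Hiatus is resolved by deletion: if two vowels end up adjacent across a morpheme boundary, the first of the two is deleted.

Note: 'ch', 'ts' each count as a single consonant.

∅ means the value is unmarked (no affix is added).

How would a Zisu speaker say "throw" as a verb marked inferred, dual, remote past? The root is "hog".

tsilchohog

Attach tense remote past o- → ohog.
Attach number dual cho- → choohog.
Attach evidentiality inferred tsil- → tsilchoohog.
Nasal assimilation: no change.
Apply vowel deletion: tsilchoohog → tsilchohog.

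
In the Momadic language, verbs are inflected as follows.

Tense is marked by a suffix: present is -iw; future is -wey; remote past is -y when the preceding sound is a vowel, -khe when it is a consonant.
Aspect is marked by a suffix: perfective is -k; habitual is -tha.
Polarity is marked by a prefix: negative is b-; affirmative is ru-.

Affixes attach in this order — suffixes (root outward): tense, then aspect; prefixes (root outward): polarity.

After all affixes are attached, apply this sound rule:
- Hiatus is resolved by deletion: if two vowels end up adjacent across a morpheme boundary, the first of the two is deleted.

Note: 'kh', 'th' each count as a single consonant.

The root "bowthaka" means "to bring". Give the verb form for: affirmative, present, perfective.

Attach tense present -iw → bowthakaiw.
Attach polarity affirmative ru- → rubowthakaiw.
Attach aspect perfective -k → rubowthakaiwk.
Apply vowel deletion: rubowthakaiwk → rubowthakiwk.

rubowthakiwk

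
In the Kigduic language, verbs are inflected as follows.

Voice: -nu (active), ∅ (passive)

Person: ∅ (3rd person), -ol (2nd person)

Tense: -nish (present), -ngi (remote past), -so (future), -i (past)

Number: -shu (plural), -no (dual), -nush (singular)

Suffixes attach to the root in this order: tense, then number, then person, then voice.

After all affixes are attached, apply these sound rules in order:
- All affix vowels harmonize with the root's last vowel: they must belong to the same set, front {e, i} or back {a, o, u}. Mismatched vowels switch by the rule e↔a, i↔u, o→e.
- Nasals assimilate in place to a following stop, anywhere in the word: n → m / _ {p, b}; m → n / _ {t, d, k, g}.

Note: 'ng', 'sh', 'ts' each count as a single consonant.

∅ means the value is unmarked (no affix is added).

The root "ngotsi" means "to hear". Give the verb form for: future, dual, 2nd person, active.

ngotsiseneelni

Attach tense future -so → ngotsiso.
Attach number dual -no → ngotsisono.
Attach person 2nd person -ol → ngotsisonool.
Attach voice active -nu → ngotsisonoolnu.
Apply vowel harmony: ngotsisonoolnu → ngotsiseneelni.
Nasal assimilation: no change.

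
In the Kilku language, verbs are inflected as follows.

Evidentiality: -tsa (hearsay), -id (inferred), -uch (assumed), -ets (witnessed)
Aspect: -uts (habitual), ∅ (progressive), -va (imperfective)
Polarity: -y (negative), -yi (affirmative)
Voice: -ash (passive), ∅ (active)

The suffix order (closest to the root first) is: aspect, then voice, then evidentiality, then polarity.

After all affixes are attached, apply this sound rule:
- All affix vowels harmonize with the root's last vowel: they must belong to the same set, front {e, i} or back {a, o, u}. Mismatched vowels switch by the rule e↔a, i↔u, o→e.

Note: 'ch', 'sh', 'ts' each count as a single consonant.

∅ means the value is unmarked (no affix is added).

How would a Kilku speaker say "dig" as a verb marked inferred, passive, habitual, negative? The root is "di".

diitseshidy

Attach aspect habitual -uts → diuts.
Attach voice passive -ash → diutsash.
Attach evidentiality inferred -id → diutsashid.
Attach polarity negative -y → diutsashidy.
Apply vowel harmony: diutsashidy → diitseshidy.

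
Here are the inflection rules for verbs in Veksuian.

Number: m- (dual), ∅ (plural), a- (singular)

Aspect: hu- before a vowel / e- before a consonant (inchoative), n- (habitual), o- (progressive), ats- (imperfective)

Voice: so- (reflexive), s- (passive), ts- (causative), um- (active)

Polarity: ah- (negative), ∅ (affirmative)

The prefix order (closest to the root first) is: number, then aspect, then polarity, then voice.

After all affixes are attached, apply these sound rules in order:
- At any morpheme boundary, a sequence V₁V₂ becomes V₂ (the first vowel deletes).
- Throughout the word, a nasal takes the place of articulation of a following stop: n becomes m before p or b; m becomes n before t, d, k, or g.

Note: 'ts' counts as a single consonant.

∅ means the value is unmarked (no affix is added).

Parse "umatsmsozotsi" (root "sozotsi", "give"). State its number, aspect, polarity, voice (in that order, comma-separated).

dual, imperfective, affirmative, active

Segment: um-ats-m-sozotsi.
number: m- → dual.
aspect: ats- → imperfective.
polarity: ∅ → affirmative.
voice: um- → active.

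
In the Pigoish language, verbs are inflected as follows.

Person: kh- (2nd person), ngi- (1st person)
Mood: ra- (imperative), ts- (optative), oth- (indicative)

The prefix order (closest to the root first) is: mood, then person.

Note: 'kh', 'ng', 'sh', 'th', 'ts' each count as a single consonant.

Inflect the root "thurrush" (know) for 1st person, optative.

Attach mood optative ts- → tsthurrush.
Attach person 1st person ngi- → ngitsthurrush.

ngitsthurrush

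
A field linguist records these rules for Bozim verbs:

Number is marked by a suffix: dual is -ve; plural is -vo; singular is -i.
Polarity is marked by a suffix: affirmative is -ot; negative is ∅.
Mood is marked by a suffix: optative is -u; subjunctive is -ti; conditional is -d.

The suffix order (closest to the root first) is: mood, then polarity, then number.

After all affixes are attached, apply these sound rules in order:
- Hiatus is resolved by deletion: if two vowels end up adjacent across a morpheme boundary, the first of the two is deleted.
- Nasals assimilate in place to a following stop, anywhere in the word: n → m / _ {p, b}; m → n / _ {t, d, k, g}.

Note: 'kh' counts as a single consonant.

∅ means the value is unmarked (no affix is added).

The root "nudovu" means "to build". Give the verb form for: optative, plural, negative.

nudovuvo

Attach mood optative -u → nudovuu.
polarity = negative: zero marking, form stays nudovuu.
Attach number plural -vo → nudovuuvo.
Apply vowel deletion: nudovuuvo → nudovuvo.
Nasal assimilation: no change.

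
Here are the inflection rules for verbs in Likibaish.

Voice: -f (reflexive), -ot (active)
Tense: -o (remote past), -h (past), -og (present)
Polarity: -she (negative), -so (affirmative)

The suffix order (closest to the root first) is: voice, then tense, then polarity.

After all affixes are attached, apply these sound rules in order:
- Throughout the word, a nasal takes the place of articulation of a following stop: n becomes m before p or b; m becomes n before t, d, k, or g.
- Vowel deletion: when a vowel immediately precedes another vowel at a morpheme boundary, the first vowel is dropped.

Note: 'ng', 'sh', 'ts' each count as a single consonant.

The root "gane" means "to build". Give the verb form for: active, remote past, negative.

ganotoshe

Attach voice active -ot → ganeot.
Attach tense remote past -o → ganeoto.
Attach polarity negative -she → ganeotoshe.
Nasal assimilation: no change.
Apply vowel deletion: ganeotoshe → ganotoshe.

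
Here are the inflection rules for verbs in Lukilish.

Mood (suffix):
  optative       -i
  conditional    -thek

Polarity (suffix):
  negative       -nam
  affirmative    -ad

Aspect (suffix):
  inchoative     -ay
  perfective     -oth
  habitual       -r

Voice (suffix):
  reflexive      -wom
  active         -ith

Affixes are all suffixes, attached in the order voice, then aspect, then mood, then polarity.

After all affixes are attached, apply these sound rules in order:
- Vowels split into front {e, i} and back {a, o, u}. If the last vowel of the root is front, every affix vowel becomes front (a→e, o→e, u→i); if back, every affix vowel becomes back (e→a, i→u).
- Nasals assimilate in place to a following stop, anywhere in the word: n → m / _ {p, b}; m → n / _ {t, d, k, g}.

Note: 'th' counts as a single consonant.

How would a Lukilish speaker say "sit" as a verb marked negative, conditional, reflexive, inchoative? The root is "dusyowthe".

Attach voice reflexive -wom → dusyowthewom.
Attach aspect inchoative -ay → dusyowthewomay.
Attach mood conditional -thek → dusyowthewomaythek.
Attach polarity negative -nam → dusyowthewomaytheknam.
Apply vowel harmony: dusyowthewomaytheknam → dusyowthewemeytheknem.
Nasal assimilation: no change.

dusyowthewemeytheknem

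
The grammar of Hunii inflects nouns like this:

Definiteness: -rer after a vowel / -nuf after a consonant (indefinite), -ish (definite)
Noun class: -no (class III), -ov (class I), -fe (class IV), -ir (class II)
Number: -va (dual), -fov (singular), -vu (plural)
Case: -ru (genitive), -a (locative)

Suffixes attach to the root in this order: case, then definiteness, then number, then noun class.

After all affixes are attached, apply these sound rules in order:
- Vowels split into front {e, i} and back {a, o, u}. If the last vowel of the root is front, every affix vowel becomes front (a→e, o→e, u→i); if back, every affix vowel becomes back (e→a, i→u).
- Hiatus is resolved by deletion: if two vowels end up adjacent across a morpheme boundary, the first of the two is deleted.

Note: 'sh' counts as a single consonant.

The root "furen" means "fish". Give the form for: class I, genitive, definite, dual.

furenrishvev

Attach case genitive -ru → furenru.
Attach definiteness definite -ish → furenruish.
Attach number dual -va → furenruishva.
Attach noun class class I -ov → furenruishvaov.
Apply vowel harmony: furenruishvaov → furenriishveev.
Apply vowel deletion: furenriishveev → furenrishvev.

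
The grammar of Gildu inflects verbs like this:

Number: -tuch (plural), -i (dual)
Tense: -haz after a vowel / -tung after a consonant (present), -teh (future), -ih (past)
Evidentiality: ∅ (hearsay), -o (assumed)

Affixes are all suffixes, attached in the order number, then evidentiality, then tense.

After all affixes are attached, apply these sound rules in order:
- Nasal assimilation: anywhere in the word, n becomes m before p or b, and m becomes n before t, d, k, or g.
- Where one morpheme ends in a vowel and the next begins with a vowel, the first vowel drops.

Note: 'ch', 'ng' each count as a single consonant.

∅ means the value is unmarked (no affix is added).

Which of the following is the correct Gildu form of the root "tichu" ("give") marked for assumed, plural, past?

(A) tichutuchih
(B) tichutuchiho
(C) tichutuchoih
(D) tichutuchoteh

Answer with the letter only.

Attach number plural -tuch → tichutuch.
Attach evidentiality assumed -o → tichutucho.
Attach tense past -ih → tichutuchoih.
Nasal assimilation: no change.
Apply vowel deletion: tichutuchoih → tichutuchih.
So the correct form is tichutuchih, option (A).
(C) tichutuchoih is wrong: it fails to apply the sound rule(s).
(D) tichutuchoteh is wrong: it uses future instead of past for tense.
(B) tichutuchiho is wrong: it has the affixes in the wrong order.

A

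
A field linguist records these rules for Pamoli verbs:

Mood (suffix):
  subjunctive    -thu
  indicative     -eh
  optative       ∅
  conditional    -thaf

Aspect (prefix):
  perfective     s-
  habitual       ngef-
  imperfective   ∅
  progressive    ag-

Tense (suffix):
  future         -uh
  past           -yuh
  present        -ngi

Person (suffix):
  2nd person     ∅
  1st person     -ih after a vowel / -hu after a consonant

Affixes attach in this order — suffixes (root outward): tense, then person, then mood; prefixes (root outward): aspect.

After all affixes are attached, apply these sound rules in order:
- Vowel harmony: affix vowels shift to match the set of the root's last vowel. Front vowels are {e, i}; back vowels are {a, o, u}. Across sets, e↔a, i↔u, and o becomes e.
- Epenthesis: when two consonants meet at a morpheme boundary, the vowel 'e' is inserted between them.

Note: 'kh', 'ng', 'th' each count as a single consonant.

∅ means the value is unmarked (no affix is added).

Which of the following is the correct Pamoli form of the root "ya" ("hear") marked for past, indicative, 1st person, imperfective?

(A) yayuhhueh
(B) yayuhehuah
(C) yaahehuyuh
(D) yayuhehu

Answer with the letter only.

aspect = imperfective: zero marking, form stays ya.
Attach tense past -yuh → yayuh.
Attach person 1st person -hu (after consonant 'h') → yayuhhu.
Attach mood indicative -eh → yayuhhueh.
Apply vowel harmony: yayuhhueh → yayuhhuah.
Apply epenthesis: yayuhhuah → yayuhehuah.
So the correct form is yayuhehuah, option (B).
(D) yayuhehu is wrong: it uses optative instead of indicative for mood.
(A) yayuhhueh is wrong: it fails to apply the sound rule(s).
(C) yaahehuyuh is wrong: it has the affixes in the wrong order.

B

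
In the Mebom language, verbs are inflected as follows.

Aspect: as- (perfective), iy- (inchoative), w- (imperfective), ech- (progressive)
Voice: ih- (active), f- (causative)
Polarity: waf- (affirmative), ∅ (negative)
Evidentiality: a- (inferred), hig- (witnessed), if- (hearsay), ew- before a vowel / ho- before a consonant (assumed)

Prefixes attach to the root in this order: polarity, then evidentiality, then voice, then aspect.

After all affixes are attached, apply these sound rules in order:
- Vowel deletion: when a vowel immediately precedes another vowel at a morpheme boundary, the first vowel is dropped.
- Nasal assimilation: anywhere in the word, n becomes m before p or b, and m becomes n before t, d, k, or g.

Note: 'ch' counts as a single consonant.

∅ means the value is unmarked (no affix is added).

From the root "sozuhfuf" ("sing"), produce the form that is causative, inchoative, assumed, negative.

polarity = negative: zero marking, form stays sozuhfuf.
Attach evidentiality assumed ho- (before consonant 's') → hosozuhfuf.
Attach voice causative f- → fhosozuhfuf.
Attach aspect inchoative iy- → iyfhosozuhfuf.
Vowel deletion: no change.
Nasal assimilation: no change.

iyfhosozuhfuf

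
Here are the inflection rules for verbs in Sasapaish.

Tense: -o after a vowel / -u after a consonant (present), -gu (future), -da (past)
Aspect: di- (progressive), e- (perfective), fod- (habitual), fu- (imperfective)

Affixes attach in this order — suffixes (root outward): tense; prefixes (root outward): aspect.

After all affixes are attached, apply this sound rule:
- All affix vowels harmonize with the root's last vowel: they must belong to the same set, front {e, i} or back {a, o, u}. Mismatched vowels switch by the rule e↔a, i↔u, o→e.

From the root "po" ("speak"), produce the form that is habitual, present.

fodpoo

Attach tense present -o (after vowel 'o') → poo.
Attach aspect habitual fod- → fodpoo.
Vowel harmony: no change.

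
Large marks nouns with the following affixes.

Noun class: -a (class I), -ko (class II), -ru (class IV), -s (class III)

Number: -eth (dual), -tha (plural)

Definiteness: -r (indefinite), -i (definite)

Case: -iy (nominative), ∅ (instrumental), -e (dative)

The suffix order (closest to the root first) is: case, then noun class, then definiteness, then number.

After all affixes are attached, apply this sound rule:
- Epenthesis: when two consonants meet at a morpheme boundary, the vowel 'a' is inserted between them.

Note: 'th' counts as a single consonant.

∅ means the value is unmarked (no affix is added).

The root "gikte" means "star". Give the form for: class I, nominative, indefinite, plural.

gikteiyaratha

Attach case nominative -iy → gikteiy.
Attach noun class class I -a → gikteiya.
Attach definiteness indefinite -r → gikteiyar.
Attach number plural -tha → gikteiyartha.
Apply epenthesis: gikteiyartha → gikteiyaratha.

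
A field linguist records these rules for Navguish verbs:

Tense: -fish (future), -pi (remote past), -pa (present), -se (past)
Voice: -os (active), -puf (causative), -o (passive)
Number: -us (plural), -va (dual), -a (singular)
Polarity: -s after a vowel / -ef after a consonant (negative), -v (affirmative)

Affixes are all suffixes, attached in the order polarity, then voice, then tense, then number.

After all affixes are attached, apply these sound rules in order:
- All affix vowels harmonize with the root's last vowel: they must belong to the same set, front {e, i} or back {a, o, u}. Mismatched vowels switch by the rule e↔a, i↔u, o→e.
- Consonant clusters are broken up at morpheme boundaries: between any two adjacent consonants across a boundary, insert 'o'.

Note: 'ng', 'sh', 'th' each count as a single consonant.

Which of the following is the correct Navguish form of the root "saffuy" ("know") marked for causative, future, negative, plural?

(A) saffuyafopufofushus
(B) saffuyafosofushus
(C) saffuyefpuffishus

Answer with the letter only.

Attach polarity negative -ef (after consonant 'y') → saffuyef.
Attach voice causative -puf → saffuyefpuf.
Attach tense future -fish → saffuyefpuffish.
Attach number plural -us → saffuyefpuffishus.
Apply vowel harmony: saffuyefpuffishus → saffuyafpuffushus.
Apply epenthesis: saffuyafpuffushus → saffuyafopufofushus.
So the correct form is saffuyafopufofushus, option (A).
(C) saffuyefpuffishus is wrong: it fails to apply the sound rule(s).
(B) saffuyafosofushus is wrong: it uses active instead of causative for voice.

A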